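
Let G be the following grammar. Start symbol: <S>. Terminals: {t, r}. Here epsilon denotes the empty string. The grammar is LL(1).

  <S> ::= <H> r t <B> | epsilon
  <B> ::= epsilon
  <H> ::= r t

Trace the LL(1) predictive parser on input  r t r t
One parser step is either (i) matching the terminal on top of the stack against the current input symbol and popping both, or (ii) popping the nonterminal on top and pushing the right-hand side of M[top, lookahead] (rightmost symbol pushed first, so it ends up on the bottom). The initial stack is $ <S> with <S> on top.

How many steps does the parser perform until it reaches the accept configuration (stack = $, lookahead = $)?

7

     Stack          Input      Action
  1  $ <S>          r t r t $  expand <S> ::= <H> r t <B>
  2  $ <B> t r <H>  r t r t $  expand <H> ::= r t
  3  $ <B> t r t r  r t r t $  match r
  4  $ <B> t r t    t r t $    match t
  5  $ <B> t r      r t $      match r
  6  $ <B> t        t $        match t
  7  $ <B>          $          expand <B> ::= epsilon
Accept reached after 7 steps.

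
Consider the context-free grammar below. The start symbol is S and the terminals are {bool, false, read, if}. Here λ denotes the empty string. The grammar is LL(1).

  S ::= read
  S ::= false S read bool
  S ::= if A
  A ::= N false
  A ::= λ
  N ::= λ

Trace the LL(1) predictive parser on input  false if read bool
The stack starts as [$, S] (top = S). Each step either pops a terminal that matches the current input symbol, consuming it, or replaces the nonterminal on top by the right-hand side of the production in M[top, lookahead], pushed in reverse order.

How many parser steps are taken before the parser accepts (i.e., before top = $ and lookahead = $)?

     Stack                Input                 Action
  1  $ S                  false if read bool $  expand S ::= false S read bool
  2  $ bool read S false  false if read bool $  match false
  3  $ bool read S        if read bool $        expand S ::= if A
  4  $ bool read A if     if read bool $        match if
  5  $ bool read A        read bool $           expand A ::= λ
  6  $ bool read          read bool $           match read
  7  $ bool               bool $                match bool
Accept reached after 7 steps.

7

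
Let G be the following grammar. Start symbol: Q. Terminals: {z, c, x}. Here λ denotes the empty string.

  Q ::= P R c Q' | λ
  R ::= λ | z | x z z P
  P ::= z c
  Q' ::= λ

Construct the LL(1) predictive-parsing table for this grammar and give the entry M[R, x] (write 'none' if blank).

R ::= x z z P

FIRST(R) = {λ, x, z}
FIRST(P) = {z}
FIRST(Q') = {λ}
FIRST(Q) = {λ, z}  (via P R c Q')
FOLLOW(Q) includes $ since Q is the start symbol.
FOLLOW(R): in Q::=P R c Q', R is followed by c Q' with FIRST {c}. Thus FOLLOW(R) = {c}.
For R ::= λ: FIRST(λ) = {λ}, so it goes in M[R, t] for t ∈ {}; since λ ∈ FIRST, also for every t ∈ FOLLOW(R) = {c}.
For R ::= z: FIRST(z) = {z}, so it goes in M[R, t] for t ∈ {z}.
For R ::= x z z P: FIRST(x z z P) = {x}, so it goes in M[R, t] for t ∈ {x}.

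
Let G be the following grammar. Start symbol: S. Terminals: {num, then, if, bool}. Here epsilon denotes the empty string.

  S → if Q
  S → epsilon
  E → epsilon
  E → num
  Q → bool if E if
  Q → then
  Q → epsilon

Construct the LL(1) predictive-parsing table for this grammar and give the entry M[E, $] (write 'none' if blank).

FIRST(S) = {epsilon, if}
FIRST(E) = {epsilon, num}
FIRST(Q) = {epsilon, bool, then}
FOLLOW(S) includes $ since S is the start symbol.
FOLLOW(E): in Q→bool if E if, E is followed by if with FIRST {if}. Thus FOLLOW(E) = {if}.
For E → epsilon: FIRST(epsilon) = {epsilon}, so it goes in M[E, t] for t ∈ {}; since epsilon ∈ FIRST, also for every t ∈ FOLLOW(E) = {if}.
For E → num: FIRST(num) = {num}, so it goes in M[E, t] for t ∈ {num}.
None of these place a production in M[E, $].

none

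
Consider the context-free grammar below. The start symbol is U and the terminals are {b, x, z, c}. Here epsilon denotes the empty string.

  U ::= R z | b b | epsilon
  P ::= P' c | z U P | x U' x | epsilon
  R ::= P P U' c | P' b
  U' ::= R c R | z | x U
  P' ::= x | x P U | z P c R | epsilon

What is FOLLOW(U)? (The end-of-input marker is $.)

{$, b, c, x, z}

FIRST(P') = {epsilon, x, z}
FIRST(P) = {epsilon, c, x, z}  (via P' c)
FIRST(U) = {epsilon, b, c, x, z}  (via R z)
FIRST(R) = {b, c, x, z}  (via P P U' c, P' b)
FIRST(U') = {b, c, x, z}  (via R c R)
FOLLOW(U) includes $ since U is the start symbol.
FOLLOW(U'): in P::=x U' x, U' is followed by x with FIRST {x}; in R::=P P U' c, U' is followed by c with FIRST {c}. Thus FOLLOW(U') = {c, x}.
FOLLOW(P'): in P::=P' c, P' is followed by c with FIRST {c}; in R::=P' b, P' is followed by b with FIRST {b}. Thus FOLLOW(P') = {b, c}.
FOLLOW(P): in P::=z U P, the suffix after P is empty (adds nothing new); in R::=P P U' c (occurrence 1), P is followed by P U' c with FIRST {b, c, x, z}; in R::=P P U' c (occurrence 2), P is followed by U' c with FIRST {b, c, x, z}; in P'::=x P U, P is followed by U with FIRST {epsilon, b, c, x, z}; in P'::=x P U, the suffix after P is nullable, so FOLLOW(P) ⊇ FOLLOW(P') = {b, c}; in P'::=z P c R, P is followed by c R with FIRST {c}. Thus FOLLOW(P) = {b, c, x, z}.
FOLLOW(U): in P::=z U P, U is followed by P with FIRST {epsilon, c, x, z}; in P::=z U P, the suffix after U is nullable, so FOLLOW(U) ⊇ FOLLOW(P) = {b, c, x, z}; in U'::=x U, the suffix after U is empty, so FOLLOW(U) ⊇ FOLLOW(U') = {c, x}; in P'::=x P U, the suffix after U is empty, so FOLLOW(U) ⊇ FOLLOW(P') = {b, c}. Thus FOLLOW(U) = {$, b, c, x, z}.
FOLLOW(R): in U::=R z, R is followed by z with FIRST {z}; in U'::=R c R (occurrence 1), R is followed by c R with FIRST {c}; in U'::=R c R (occurrence 2), the suffix after R is empty, so FOLLOW(R) ⊇ FOLLOW(U') = {c, x}; in P'::=z P c R, the suffix after R is empty, so FOLLOW(R) ⊇ FOLLOW(P') = {b, c}. Thus FOLLOW(R) = {b, c, x, z}.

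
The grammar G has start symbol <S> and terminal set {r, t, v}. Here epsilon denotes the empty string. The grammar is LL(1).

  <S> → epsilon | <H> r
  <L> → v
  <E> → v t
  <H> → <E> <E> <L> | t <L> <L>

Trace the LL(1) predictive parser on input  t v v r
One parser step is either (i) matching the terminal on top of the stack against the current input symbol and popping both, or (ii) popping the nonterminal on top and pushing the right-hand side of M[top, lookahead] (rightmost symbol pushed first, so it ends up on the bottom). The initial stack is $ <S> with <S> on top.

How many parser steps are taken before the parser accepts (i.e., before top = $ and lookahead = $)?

     Stack          Input      Action
  1  $ <S>          t v v r $  expand <S> → <H> r
  2  $ r <H>        t v v r $  expand <H> → t <L> <L>
  3  $ r <L> <L> t  t v v r $  match t
  4  $ r <L> <L>    v v r $    expand <L> → v
  5  $ r <L> v      v v r $    match v
  6  $ r <L>        v r $      expand <L> → v
  7  $ r v          v r $      match v
  8  $ r            r $        match r
Accept reached after 8 steps.

8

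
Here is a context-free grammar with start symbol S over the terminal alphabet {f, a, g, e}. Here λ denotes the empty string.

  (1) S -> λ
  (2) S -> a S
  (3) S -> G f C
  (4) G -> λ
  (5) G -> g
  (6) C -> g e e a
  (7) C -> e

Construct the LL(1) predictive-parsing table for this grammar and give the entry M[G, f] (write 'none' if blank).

FIRST(G) = {λ, g}
FIRST(C) = {e, g}
FIRST(S) = {λ, a, f, g}  (via G f C)
FOLLOW(S) includes $ since S is the start symbol.
FOLLOW(G): in S->G f C, G is followed by f C with FIRST {f}. Thus FOLLOW(G) = {f}.
For G -> λ: FIRST(λ) = {λ}, so it goes in M[G, t] for t ∈ {}; since λ ∈ FIRST, also for every t ∈ FOLLOW(G) = {f}.
For G -> g: FIRST(g) = {g}, so it goes in M[G, t] for t ∈ {g}.

G -> λ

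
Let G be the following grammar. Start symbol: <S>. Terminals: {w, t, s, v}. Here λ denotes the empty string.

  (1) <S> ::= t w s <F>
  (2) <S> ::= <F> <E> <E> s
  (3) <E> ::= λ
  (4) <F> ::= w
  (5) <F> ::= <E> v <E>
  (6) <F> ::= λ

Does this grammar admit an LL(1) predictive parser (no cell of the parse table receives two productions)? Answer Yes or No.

Yes

FIRST(<S>) = {s, t, v, w}
FIRST(<E>) = {λ}
FIRST(<F>) = {λ, v, w}
FOLLOW(<S>) = {$}
FOLLOW(<E>) = {$, s, v}
FOLLOW(<F>) = {$, s}
Each cell of M receives at most one production.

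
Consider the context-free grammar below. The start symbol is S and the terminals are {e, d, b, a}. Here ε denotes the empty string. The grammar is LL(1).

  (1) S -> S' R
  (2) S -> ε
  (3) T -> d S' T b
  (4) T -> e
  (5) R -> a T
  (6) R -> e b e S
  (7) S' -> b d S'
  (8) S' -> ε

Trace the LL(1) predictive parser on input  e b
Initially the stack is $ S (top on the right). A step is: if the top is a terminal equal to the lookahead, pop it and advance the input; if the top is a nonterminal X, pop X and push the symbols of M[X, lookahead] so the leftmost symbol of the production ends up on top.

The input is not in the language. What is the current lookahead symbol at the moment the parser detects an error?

$

     Stack      Input  Action
  1  $ S        e b $  expand S -> S' R
  2  $ R S'     e b $  expand S' -> ε
  3  $ R        e b $  expand R -> e b e S
  4  $ S e b e  e b $  match e
  5  $ S e b    b $    match b
  6  $ S e      $      error: top is terminal e but lookahead is $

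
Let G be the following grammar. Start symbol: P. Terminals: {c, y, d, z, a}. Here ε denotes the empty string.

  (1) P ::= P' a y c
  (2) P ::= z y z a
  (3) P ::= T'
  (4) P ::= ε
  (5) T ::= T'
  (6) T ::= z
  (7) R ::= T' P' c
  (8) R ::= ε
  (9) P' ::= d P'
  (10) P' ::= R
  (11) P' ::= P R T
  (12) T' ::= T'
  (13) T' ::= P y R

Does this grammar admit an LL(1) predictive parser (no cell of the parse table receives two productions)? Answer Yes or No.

No

FIRST(P) = {ε, a, d, y, z}
FIRST(T) = {a, d, y, z}
FIRST(R) = {ε, a, d, y, z}
FIRST(P') = {ε, a, d, y, z}
FIRST(T') = {a, d, y, z}
FOLLOW(P) = {$, a, d, y, z}
FOLLOW(T) = {a, c}
FOLLOW(R) = {$, a, c, d, y, z}
FOLLOW(P') = {a, c}
FOLLOW(T') = {$, a, c, d, y, z}
Cell M[P, a] receives both P ::= P' a y c and P ::= T' and P ::= ε — the grammar is not LL(1).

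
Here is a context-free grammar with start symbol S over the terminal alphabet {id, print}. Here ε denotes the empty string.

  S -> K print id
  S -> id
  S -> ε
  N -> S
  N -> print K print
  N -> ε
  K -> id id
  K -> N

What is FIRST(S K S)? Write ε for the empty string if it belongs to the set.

FIRST(S) = {ε, id, print}  (via K print id)
FIRST(N) = {ε, id, print}  (via S)
FIRST(K) = {ε, id, print}  (via N)
FIRST(S K S): take FIRST of each symbol in turn, carrying on past any symbol whose FIRST contains ε; result {ε, id, print}.

{ε, id, print}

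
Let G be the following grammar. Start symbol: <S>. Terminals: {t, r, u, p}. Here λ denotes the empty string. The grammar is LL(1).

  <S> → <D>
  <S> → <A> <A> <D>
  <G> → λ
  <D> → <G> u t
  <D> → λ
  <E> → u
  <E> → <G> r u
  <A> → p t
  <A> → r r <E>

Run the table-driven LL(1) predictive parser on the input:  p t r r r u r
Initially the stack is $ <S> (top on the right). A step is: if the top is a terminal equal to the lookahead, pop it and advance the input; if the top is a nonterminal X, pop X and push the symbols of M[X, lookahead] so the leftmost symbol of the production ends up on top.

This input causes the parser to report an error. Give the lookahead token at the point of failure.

step 1: stack=$ <S>  input=p t r r r u r $  — expand <S> → <A> <A> <D>
step 2: stack=$ <D> <A> <A>  input=p t r r r u r $  — expand <A> → p t
step 3: stack=$ <D> <A> t p  input=p t r r r u r $  — match p
step 4: stack=$ <D> <A> t  input=t r r r u r $  — match t
step 5: stack=$ <D> <A>  input=r r r u r $  — expand <A> → r r <E>
step 6: stack=$ <D> <E> r r  input=r r r u r $  — match r
step 7: stack=$ <D> <E> r  input=r r u r $  — match r
step 8: stack=$ <D> <E>  input=r u r $  — expand <E> → <G> r u
step 9: stack=$ <D> u r <G>  input=r u r $  — expand <G> → λ
step 10: stack=$ <D> u r  input=r u r $  — match r
step 11: stack=$ <D> u  input=u r $  — match u
step 12: stack=$ <D>  input=r $  — error: M[<D>, r] is empty

r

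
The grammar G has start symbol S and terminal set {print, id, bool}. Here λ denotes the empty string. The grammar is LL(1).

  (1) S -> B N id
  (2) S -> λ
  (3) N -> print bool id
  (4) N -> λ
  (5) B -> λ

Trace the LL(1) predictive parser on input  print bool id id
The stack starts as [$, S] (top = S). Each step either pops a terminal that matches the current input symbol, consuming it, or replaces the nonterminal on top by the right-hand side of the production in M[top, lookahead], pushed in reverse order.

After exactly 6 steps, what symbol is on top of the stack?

id

     Stack               Input               Action
  1  $ S                 print bool id id $  expand S -> B N id
  2  $ id N B            print bool id id $  expand B -> λ
  3  $ id N              print bool id id $  expand N -> print bool id
  4  $ id id bool print  print bool id id $  match print
  5  $ id id bool        bool id id $        match bool
  6  $ id id             id id $             match id
Stack after step 6: $ id (top = id).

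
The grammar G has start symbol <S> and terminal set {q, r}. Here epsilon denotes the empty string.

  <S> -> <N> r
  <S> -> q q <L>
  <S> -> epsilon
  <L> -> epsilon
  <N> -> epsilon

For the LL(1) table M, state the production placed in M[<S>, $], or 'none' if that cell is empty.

<S> -> epsilon

FIRST(<L>): from <L>->epsilon we get {epsilon}. So FIRST(<L>) = {epsilon}.
FIRST(<N>): from <N>->epsilon we get {epsilon}. So FIRST(<N>) = {epsilon}.
FIRST(<S>): from <S>-><N> r we get {r}; from <S>->q q <L> we get {q}; from <S>->epsilon we get {epsilon}. So FIRST(<S>) = {epsilon, q, r}.
FOLLOW(<S>) includes $ since <S> is the start symbol.
FOLLOW(<S>): <S> appears on no right-hand side. Thus FOLLOW(<S>) = {$}.
For <S> -> <N> r: FIRST(<N> r) = {r}, so it goes in M[<S>, t] for t ∈ {r}.
For <S> -> q q <L>: FIRST(q q <L>) = {q}, so it goes in M[<S>, t] for t ∈ {q}.
For <S> -> epsilon: FIRST(epsilon) = {epsilon}, so it goes in M[<S>, t] for t ∈ {}; since epsilon ∈ FIRST, also for every t ∈ FOLLOW(<S>) = {$}.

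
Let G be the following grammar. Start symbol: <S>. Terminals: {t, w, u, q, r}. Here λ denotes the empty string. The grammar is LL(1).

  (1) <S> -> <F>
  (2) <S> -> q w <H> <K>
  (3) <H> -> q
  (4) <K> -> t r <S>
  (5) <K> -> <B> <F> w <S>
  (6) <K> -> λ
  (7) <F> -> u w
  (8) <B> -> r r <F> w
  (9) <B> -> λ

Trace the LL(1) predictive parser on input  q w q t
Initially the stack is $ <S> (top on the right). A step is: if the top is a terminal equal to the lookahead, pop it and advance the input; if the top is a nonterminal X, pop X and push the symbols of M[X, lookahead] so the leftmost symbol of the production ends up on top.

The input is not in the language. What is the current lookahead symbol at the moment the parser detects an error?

step 1: stack=$ <S>  input=q w q t $  — expand <S> -> q w <H> <K>
step 2: stack=$ <K> <H> w q  input=q w q t $  — match q
step 3: stack=$ <K> <H> w  input=w q t $  — match w
step 4: stack=$ <K> <H>  input=q t $  — expand <H> -> q
step 5: stack=$ <K> q  input=q t $  — match q
step 6: stack=$ <K>  input=t $  — expand <K> -> t r <S>
step 7: stack=$ <S> r t  input=t $  — match t
step 8: stack=$ <S> r  input=$  — error: top is terminal r but lookahead is $

$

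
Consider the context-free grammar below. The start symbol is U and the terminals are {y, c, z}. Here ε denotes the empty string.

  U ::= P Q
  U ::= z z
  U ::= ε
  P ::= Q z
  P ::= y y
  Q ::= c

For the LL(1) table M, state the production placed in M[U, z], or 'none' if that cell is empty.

FIRST(Q) = {c}
FIRST(P) = {c, y}  (via Q z)
FIRST(U) = {ε, c, y, z}  (via P Q)
FOLLOW(U) includes $ since U is the start symbol.
FOLLOW(U): U appears on no right-hand side. Thus FOLLOW(U) = {$}.
For U ::= P Q: FIRST(P Q) = {c, y}, so it goes in M[U, t] for t ∈ {c, y}.
For U ::= z z: FIRST(z z) = {z}, so it goes in M[U, t] for t ∈ {z}.
For U ::= ε: FIRST(ε) = {ε}, so it goes in M[U, t] for t ∈ {}; since ε ∈ FIRST, also for every t ∈ FOLLOW(U) = {$}.

U ::= z z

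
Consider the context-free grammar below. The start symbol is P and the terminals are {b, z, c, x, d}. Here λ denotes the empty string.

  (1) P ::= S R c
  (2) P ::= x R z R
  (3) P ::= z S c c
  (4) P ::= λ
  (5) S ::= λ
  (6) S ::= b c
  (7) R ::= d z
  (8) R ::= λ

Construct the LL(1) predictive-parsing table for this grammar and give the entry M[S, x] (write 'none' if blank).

none

FIRST(S) = {λ, b}
FIRST(R) = {λ, d}
FIRST(P) = {λ, b, c, d, x, z}  (via S R c)
FOLLOW(P) includes $ since P is the start symbol.
FOLLOW(S): in P::=S R c, S is followed by R c with FIRST {c, d}; in P::=z S c c, S is followed by c c with FIRST {c}. Thus FOLLOW(S) = {c, d}.
For S ::= λ: FIRST(λ) = {λ}, so it goes in M[S, t] for t ∈ {}; since λ ∈ FIRST, also for every t ∈ FOLLOW(S) = {c, d}.
For S ::= b c: FIRST(b c) = {b}, so it goes in M[S, t] for t ∈ {b}.
None of these place a production in M[S, x].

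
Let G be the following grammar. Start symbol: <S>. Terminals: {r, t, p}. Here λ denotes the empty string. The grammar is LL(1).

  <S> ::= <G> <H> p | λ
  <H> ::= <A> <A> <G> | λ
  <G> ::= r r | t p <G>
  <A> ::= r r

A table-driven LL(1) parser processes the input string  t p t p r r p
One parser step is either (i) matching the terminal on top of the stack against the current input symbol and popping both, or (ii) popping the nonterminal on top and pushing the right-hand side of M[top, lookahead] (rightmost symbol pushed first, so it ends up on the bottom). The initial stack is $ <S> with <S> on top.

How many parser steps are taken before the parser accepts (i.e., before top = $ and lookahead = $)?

12

      Stack            Input            Action
   1  $ <S>            t p t p r r p $  expand <S> ::= <G> <H> p
   2  $ p <H> <G>      t p t p r r p $  expand <G> ::= t p <G>
   3  $ p <H> <G> p t  t p t p r r p $  match t
   4  $ p <H> <G> p    p t p r r p $    match p
   5  $ p <H> <G>      t p r r p $      expand <G> ::= t p <G>
   6  $ p <H> <G> p t  t p r r p $      match t
   7  $ p <H> <G> p    p r r p $        match p
   8  $ p <H> <G>      r r p $          expand <G> ::= r r
   9  $ p <H> r r      r r p $          match r
  10  $ p <H> r        r p $            match r
  11  $ p <H>          p $              expand <H> ::= λ
  12  $ p              p $              match p
Accept reached after 12 steps.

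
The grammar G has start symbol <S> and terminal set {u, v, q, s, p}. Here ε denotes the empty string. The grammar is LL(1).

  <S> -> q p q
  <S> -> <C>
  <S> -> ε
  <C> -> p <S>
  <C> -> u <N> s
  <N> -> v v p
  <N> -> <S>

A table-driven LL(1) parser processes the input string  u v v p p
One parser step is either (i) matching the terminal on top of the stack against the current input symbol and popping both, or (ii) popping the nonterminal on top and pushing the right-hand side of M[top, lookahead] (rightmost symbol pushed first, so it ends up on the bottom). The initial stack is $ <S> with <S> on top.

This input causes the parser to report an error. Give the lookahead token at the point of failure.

p

     Stack      Input        Action
  1  $ <S>      u v v p p $  expand <S> -> <C>
  2  $ <C>      u v v p p $  expand <C> -> u <N> s
  3  $ s <N> u  u v v p p $  match u
  4  $ s <N>    v v p p $    expand <N> -> v v p
  5  $ s p v v  v v p p $    match v
  6  $ s p v    v p p $      match v
  7  $ s p      p p $        match p
  8  $ s        p $          error: top is terminal s but lookahead is p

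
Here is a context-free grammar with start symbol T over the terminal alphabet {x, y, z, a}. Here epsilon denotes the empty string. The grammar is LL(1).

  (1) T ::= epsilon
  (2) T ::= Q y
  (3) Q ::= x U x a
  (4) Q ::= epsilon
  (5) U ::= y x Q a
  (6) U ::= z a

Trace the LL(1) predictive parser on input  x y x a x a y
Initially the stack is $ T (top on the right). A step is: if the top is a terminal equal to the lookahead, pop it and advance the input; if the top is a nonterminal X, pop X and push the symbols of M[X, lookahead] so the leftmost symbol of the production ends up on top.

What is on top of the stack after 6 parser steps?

Q

step 1: stack=$ T  input=x y x a x a y $  — expand T ::= Q y
step 2: stack=$ y Q  input=x y x a x a y $  — expand Q ::= x U x a
step 3: stack=$ y a x U x  input=x y x a x a y $  — match x
step 4: stack=$ y a x U  input=y x a x a y $  — expand U ::= y x Q a
step 5: stack=$ y a x a Q x y  input=y x a x a y $  — match y
step 6: stack=$ y a x a Q x  input=x a x a y $  — match x
Stack after step 6: $ y a x a Q (top = Q).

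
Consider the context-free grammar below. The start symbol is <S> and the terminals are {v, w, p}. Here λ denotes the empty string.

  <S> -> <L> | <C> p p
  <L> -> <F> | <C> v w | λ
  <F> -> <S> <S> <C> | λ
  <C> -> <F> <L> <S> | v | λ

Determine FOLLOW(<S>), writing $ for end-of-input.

{$, p, v}

FIRST(<S>) = {λ, p, v}  (via <L>, <C> p p)
FIRST(<L>) = {λ, p, v}  (via <F>, <C> v w)
FIRST(<F>) = {λ, p, v}  (via <S> <S> <C>)
FIRST(<C>) = {λ, p, v}  (via <F> <L> <S>)
FOLLOW(<S>) includes $ since <S> is the start symbol.
FOLLOW(<S>): in <F>-><S> <S> <C> (occurrence 1), <S> is followed by <S> <C> with FIRST {λ, p, v}; in <F>-><S> <S> <C> (occurrence 1), the suffix after <S> is nullable, so FOLLOW(<S>) ⊇ FOLLOW(<F>) = {$, p, v}; in <F>-><S> <S> <C> (occurrence 2), <S> is followed by <C> with FIRST {λ, p, v}; in <F>-><S> <S> <C> (occurrence 2), the suffix after <S> is nullable, so FOLLOW(<S>) ⊇ FOLLOW(<F>) = {$, p, v}; in <C>-><F> <L> <S>, the suffix after <S> is empty, so FOLLOW(<S>) ⊇ FOLLOW(<C>) = {$, p, v}. Thus FOLLOW(<S>) = {$, p, v}.
FOLLOW(<L>): in <S>-><L>, the suffix after <L> is empty, so FOLLOW(<L>) ⊇ FOLLOW(<S>) = {$, p, v}; in <C>-><F> <L> <S>, <L> is followed by <S> with FIRST {λ, p, v}; in <C>-><F> <L> <S>, the suffix after <L> is nullable, so FOLLOW(<L>) ⊇ FOLLOW(<C>) = {$, p, v}. Thus FOLLOW(<L>) = {$, p, v}.
FOLLOW(<F>): in <L>-><F>, the suffix after <F> is empty, so FOLLOW(<F>) ⊇ FOLLOW(<L>) = {$, p, v}; in <C>-><F> <L> <S>, <F> is followed by <L> <S> with FIRST {λ, p, v}; in <C>-><F> <L> <S>, the suffix after <F> is nullable, so FOLLOW(<F>) ⊇ FOLLOW(<C>) = {$, p, v}. Thus FOLLOW(<F>) = {$, p, v}.
FOLLOW(<C>): in <S>-><C> p p, <C> is followed by p p with FIRST {p}; in <L>-><C> v w, <C> is followed by v w with FIRST {v}; in <F>-><S> <S> <C>, the suffix after <C> is empty, so FOLLOW(<C>) ⊇ FOLLOW(<F>) = {$, p, v}. Thus FOLLOW(<C>) = {$, p, v}.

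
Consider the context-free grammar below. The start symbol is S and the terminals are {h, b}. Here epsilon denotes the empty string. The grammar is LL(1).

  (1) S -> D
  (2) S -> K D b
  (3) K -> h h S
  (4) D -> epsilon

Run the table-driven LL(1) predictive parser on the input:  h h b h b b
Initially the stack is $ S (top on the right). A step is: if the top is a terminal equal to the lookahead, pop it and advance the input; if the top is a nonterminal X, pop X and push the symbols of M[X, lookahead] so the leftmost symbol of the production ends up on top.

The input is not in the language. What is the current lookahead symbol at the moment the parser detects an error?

     Stack        Input          Action
  1  $ S          h h b h b b $  expand S -> K D b
  2  $ b D K      h h b h b b $  expand K -> h h S
  3  $ b D S h h  h h b h b b $  match h
  4  $ b D S h    h b h b b $    match h
  5  $ b D S      b h b b $      expand S -> D
  6  $ b D D      b h b b $      expand D -> epsilon
  7  $ b D        b h b b $      expand D -> epsilon
  8  $ b          b h b b $      match b
  9  $            h b b $        error: stack empty but input remains

h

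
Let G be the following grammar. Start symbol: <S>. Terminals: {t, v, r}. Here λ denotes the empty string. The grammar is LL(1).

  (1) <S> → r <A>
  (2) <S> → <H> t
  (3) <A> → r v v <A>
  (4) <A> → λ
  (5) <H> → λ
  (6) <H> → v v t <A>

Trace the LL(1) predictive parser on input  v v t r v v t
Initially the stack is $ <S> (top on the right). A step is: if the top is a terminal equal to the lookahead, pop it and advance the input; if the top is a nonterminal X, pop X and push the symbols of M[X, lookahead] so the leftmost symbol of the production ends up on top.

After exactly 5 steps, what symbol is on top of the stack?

     Stack          Input            Action
  1  $ <S>          v v t r v v t $  expand <S> → <H> t
  2  $ t <H>        v v t r v v t $  expand <H> → v v t <A>
  3  $ t <A> t v v  v v t r v v t $  match v
  4  $ t <A> t v    v t r v v t $    match v
  5  $ t <A> t      t r v v t $      match t
Stack after step 5: $ t <A> (top = <A>).

<A>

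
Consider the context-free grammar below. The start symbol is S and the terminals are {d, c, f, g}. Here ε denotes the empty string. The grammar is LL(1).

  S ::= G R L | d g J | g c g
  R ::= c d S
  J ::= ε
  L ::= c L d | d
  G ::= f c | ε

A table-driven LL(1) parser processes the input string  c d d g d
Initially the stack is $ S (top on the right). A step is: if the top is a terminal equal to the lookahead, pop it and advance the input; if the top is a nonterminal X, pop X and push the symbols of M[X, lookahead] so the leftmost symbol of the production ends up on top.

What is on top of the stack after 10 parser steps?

step 1: stack=$ S  input=c d d g d $  — expand S ::= G R L
step 2: stack=$ L R G  input=c d d g d $  — expand G ::= ε
step 3: stack=$ L R  input=c d d g d $  — expand R ::= c d S
step 4: stack=$ L S d c  input=c d d g d $  — match c
step 5: stack=$ L S d  input=d d g d $  — match d
step 6: stack=$ L S  input=d g d $  — expand S ::= d g J
step 7: stack=$ L J g d  input=d g d $  — match d
step 8: stack=$ L J g  input=g d $  — match g
step 9: stack=$ L J  input=d $  — expand J ::= ε
step 10: stack=$ L  input=d $  — expand L ::= d
Stack after step 10: $ d (top = d).

d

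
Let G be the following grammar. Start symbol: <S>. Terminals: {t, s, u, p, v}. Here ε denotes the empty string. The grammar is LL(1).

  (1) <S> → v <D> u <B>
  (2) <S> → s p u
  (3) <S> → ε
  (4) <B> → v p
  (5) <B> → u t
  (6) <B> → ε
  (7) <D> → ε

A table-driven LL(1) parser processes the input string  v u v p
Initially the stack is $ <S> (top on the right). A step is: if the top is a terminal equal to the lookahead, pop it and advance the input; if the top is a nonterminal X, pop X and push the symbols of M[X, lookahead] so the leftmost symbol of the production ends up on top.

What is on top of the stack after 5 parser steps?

step 1: stack=$ <S>  input=v u v p $  — expand <S> → v <D> u <B>
step 2: stack=$ <B> u <D> v  input=v u v p $  — match v
step 3: stack=$ <B> u <D>  input=u v p $  — expand <D> → ε
step 4: stack=$ <B> u  input=u v p $  — match u
step 5: stack=$ <B>  input=v p $  — expand <B> → v p
Stack after step 5: $ p v (top = v).

v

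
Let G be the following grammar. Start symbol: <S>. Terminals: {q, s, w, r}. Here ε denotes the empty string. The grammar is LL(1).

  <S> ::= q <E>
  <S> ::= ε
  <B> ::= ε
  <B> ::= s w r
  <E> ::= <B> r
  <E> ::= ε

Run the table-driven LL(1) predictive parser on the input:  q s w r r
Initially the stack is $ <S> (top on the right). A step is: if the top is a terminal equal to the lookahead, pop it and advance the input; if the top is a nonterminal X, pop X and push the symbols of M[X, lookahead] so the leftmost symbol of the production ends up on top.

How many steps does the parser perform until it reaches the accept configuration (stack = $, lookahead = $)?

step 1: stack=$ <S>  input=q s w r r $  — expand <S> ::= q <E>
step 2: stack=$ <E> q  input=q s w r r $  — match q
step 3: stack=$ <E>  input=s w r r $  — expand <E> ::= <B> r
step 4: stack=$ r <B>  input=s w r r $  — expand <B> ::= s w r
step 5: stack=$ r r w s  input=s w r r $  — match s
step 6: stack=$ r r w  input=w r r $  — match w
step 7: stack=$ r r  input=r r $  — match r
step 8: stack=$ r  input=r $  — match r
Accept reached after 8 steps.

8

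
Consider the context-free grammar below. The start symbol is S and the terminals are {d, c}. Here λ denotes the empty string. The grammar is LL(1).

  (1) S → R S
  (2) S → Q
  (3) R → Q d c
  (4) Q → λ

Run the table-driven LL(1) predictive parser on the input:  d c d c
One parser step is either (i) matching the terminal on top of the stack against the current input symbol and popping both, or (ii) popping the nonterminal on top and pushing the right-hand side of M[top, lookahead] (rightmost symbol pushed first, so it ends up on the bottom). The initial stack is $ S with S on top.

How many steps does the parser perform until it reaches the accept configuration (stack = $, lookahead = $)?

step 1: stack=$ S  input=d c d c $  — expand S → R S
step 2: stack=$ S R  input=d c d c $  — expand R → Q d c
step 3: stack=$ S c d Q  input=d c d c $  — expand Q → λ
step 4: stack=$ S c d  input=d c d c $  — match d
step 5: stack=$ S c  input=c d c $  — match c
step 6: stack=$ S  input=d c $  — expand S → R S
step 7: stack=$ S R  input=d c $  — expand R → Q d c
step 8: stack=$ S c d Q  input=d c $  — expand Q → λ
step 9: stack=$ S c d  input=d c $  — match d
step 10: stack=$ S c  input=c $  — match c
step 11: stack=$ S  input=$  — expand S → Q
step 12: stack=$ Q  input=$  — expand Q → λ
Accept reached after 12 steps.

12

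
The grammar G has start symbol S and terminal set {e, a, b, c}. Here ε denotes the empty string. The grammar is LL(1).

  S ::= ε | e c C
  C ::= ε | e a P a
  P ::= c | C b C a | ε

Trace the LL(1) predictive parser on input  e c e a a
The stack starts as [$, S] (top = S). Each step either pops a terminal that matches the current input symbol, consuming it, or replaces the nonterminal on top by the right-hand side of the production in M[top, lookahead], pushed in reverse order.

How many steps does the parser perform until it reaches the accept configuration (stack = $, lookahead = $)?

     Stack      Input        Action
  1  $ S        e c e a a $  expand S ::= e c C
  2  $ C c e    e c e a a $  match e
  3  $ C c      c e a a $    match c
  4  $ C        e a a $      expand C ::= e a P a
  5  $ a P a e  e a a $      match e
  6  $ a P a    a a $        match a
  7  $ a P      a $          expand P ::= ε
  8  $ a        a $          match a
Accept reached after 8 steps.

8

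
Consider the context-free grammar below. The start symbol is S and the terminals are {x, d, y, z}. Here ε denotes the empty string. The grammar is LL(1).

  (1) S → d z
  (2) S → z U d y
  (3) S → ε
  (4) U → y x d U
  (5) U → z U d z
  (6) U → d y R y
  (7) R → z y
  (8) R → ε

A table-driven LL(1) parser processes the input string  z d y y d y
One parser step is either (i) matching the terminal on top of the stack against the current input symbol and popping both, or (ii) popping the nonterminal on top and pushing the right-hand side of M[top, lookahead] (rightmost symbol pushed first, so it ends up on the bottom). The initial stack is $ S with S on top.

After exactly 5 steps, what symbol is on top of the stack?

R

     Stack          Input          Action
  1  $ S            z d y y d y $  expand S → z U d y
  2  $ y d U z      z d y y d y $  match z
  3  $ y d U        d y y d y $    expand U → d y R y
  4  $ y d y R y d  d y y d y $    match d
  5  $ y d y R y    y y d y $      match y
Stack after step 5: $ y d y R (top = R).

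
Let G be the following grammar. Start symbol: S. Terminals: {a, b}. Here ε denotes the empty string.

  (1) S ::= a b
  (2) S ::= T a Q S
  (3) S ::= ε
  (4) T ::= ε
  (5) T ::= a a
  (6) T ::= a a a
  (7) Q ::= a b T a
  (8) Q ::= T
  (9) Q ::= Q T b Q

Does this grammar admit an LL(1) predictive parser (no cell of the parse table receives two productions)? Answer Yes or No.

No

FIRST(S) = {ε, a}
FIRST(T) = {ε, a}
FIRST(Q) = {ε, a, b}
FOLLOW(S) = {$}
FOLLOW(T) = {$, a, b}
FOLLOW(Q) = {$, a, b}
Cell M[Q, a] receives both Q ::= a b T a and Q ::= T and Q ::= Q T b Q — the grammar is not LL(1).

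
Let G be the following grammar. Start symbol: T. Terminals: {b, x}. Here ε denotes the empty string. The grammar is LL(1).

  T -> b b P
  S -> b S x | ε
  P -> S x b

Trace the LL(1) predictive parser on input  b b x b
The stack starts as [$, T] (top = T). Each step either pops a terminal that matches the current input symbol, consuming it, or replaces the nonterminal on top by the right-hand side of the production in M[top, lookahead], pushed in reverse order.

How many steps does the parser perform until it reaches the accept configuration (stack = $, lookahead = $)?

7

step 1: stack=$ T  input=b b x b $  — expand T -> b b P
step 2: stack=$ P b b  input=b b x b $  — match b
step 3: stack=$ P b  input=b x b $  — match b
step 4: stack=$ P  input=x b $  — expand P -> S x b
step 5: stack=$ b x S  input=x b $  — expand S -> ε
step 6: stack=$ b x  input=x b $  — match x
step 7: stack=$ b  input=b $  — match b
Accept reached after 7 steps.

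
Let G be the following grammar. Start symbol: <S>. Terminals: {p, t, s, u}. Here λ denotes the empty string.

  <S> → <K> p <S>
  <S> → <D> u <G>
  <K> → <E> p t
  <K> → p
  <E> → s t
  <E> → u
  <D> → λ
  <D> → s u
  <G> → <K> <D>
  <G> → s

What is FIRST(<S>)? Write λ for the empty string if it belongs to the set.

{p, s, u}

FIRST(<E>) = {s, u}
FIRST(<D>) = {λ, s}
FIRST(<K>) = {p, s, u}  (via <E> p t)
FIRST(<S>) = {p, s, u}  (via <K> p <S>, <D> u <G>)
FIRST(<G>) = {p, s, u}  (via <K> <D>)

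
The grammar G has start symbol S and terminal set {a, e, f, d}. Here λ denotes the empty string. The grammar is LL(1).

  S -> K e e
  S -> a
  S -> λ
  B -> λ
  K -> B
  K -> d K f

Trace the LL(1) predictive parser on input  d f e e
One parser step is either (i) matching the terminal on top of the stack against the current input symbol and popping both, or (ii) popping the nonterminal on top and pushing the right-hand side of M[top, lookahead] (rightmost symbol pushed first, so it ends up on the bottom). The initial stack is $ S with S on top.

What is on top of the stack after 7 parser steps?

e

     Stack        Input      Action
  1  $ S          d f e e $  expand S -> K e e
  2  $ e e K      d f e e $  expand K -> d K f
  3  $ e e f K d  d f e e $  match d
  4  $ e e f K    f e e $    expand K -> B
  5  $ e e f B    f e e $    expand B -> λ
  6  $ e e f      f e e $    match f
  7  $ e e        e e $      match e
Stack after step 7: $ e (top = e).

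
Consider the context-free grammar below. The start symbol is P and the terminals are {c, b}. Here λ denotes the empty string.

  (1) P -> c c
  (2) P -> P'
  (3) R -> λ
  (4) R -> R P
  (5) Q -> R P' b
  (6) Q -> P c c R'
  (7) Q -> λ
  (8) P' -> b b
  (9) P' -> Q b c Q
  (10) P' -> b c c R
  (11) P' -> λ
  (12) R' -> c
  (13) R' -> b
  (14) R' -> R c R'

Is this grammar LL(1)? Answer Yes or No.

FIRST(P) = {λ, b, c}
FIRST(R) = {λ, b, c}
FIRST(Q) = {λ, b, c}
FIRST(P') = {λ, b, c}
FIRST(R') = {b, c}
FOLLOW(P) = {$, b, c}
FOLLOW(R) = {$, b, c}
FOLLOW(Q) = {$, b, c}
FOLLOW(P') = {$, b, c}
FOLLOW(R') = {$, b, c}
Cell M[P, c] receives both P -> c c and P -> P' — the grammar is not LL(1).

No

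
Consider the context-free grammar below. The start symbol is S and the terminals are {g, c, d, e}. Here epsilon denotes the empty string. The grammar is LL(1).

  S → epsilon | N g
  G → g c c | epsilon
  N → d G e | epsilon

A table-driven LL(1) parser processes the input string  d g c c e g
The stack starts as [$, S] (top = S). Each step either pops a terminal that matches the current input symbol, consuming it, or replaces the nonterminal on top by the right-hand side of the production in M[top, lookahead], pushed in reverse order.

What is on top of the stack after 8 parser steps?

g

step 1: stack=$ S  input=d g c c e g $  — expand S → N g
step 2: stack=$ g N  input=d g c c e g $  — expand N → d G e
step 3: stack=$ g e G d  input=d g c c e g $  — match d
step 4: stack=$ g e G  input=g c c e g $  — expand G → g c c
step 5: stack=$ g e c c g  input=g c c e g $  — match g
step 6: stack=$ g e c c  input=c c e g $  — match c
step 7: stack=$ g e c  input=c e g $  — match c
step 8: stack=$ g e  input=e g $  — match e
Stack after step 8: $ g (top = g).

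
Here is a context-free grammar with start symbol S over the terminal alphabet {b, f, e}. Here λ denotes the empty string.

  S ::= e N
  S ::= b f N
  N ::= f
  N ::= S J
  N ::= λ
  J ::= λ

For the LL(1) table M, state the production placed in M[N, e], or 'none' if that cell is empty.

N ::= S J

FIRST(S) = {b, e}
FIRST(J) = {λ}
FIRST(N) = {λ, b, e, f}  (via S J)
FOLLOW(S) includes $ since S is the start symbol.
FOLLOW(S): in N::=S J, S is followed by J with FIRST {λ}; in N::=S J, the suffix after S is nullable, so FOLLOW(S) ⊇ FOLLOW(N) = {$}. Thus FOLLOW(S) = {$}.
FOLLOW(N): in S::=e N, the suffix after N is empty, so FOLLOW(N) ⊇ FOLLOW(S) = {$}; in S::=b f N, the suffix after N is empty, so FOLLOW(N) ⊇ FOLLOW(S) = {$}. Thus FOLLOW(N) = {$}.
For N ::= f: FIRST(f) = {f}, so it goes in M[N, t] for t ∈ {f}.
For N ::= S J: FIRST(S J) = {b, e}, so it goes in M[N, t] for t ∈ {b, e}.
For N ::= λ: FIRST(λ) = {λ}, so it goes in M[N, t] for t ∈ {}; since λ ∈ FIRST, also for every t ∈ FOLLOW(N) = {$}.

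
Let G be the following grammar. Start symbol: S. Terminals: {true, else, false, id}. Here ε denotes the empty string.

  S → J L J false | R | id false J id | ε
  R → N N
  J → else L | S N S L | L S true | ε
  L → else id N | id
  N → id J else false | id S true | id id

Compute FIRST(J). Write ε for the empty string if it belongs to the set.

FIRST(L) = {else, id}
FIRST(N) = {id}
FIRST(R) = {id}  (via N N)
FIRST(S) = {ε, else, id}  (via J L J false, R)
FIRST(J) = {ε, else, id}  (via S N S L, L S true)

{ε, else, id}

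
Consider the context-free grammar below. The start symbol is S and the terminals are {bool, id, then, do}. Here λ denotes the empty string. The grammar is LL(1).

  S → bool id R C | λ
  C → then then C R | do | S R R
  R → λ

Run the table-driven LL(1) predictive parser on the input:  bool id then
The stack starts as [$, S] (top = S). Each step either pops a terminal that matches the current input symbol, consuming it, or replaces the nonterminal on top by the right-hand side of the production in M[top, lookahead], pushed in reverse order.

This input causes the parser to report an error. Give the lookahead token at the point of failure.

step 1: stack=$ S  input=bool id then $  — expand S → bool id R C
step 2: stack=$ C R id bool  input=bool id then $  — match bool
step 3: stack=$ C R id  input=id then $  — match id
step 4: stack=$ C R  input=then $  — expand R → λ
step 5: stack=$ C  input=then $  — expand C → then then C R
step 6: stack=$ R C then then  input=then $  — match then
step 7: stack=$ R C then  input=$  — error: top is terminal then but lookahead is $

$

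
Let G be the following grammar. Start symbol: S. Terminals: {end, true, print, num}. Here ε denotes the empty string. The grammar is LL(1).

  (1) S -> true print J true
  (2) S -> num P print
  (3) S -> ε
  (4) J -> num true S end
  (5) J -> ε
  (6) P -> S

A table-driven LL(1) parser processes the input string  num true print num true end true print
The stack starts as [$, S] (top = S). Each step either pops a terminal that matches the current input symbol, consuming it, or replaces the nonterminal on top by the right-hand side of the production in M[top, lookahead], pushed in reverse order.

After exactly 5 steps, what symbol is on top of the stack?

step 1: stack=$ S  input=num true print num true end true print $  — expand S -> num P print
step 2: stack=$ print P num  input=num true print num true end true print $  — match num
step 3: stack=$ print P  input=true print num true end true print $  — expand P -> S
step 4: stack=$ print S  input=true print num true end true print $  — expand S -> true print J true
step 5: stack=$ print true J print true  input=true print num true end true print $  — match true
Stack after step 5: $ print true J print (top = print).

print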